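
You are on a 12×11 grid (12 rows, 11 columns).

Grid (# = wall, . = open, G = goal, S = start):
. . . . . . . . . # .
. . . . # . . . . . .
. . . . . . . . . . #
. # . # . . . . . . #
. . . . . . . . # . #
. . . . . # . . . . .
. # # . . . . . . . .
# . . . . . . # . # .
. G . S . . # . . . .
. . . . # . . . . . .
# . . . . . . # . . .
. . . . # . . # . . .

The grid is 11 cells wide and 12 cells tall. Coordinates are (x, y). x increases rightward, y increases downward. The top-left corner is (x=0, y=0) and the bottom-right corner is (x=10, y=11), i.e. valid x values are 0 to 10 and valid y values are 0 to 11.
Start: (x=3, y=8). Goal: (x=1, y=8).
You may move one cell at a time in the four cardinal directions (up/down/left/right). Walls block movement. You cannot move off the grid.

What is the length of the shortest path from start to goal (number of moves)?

Answer: Shortest path length: 2

Derivation:
BFS from (x=3, y=8) until reaching (x=1, y=8):
  Distance 0: (x=3, y=8)
  Distance 1: (x=3, y=7), (x=2, y=8), (x=4, y=8), (x=3, y=9)
  Distance 2: (x=3, y=6), (x=2, y=7), (x=4, y=7), (x=1, y=8), (x=5, y=8), (x=2, y=9), (x=3, y=10)  <- goal reached here
One shortest path (2 moves): (x=3, y=8) -> (x=2, y=8) -> (x=1, y=8)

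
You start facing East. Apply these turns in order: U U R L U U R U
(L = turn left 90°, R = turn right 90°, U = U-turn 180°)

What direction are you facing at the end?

Start: East
  U (U-turn (180°)) -> West
  U (U-turn (180°)) -> East
  R (right (90° clockwise)) -> South
  L (left (90° counter-clockwise)) -> East
  U (U-turn (180°)) -> West
  U (U-turn (180°)) -> East
  R (right (90° clockwise)) -> South
  U (U-turn (180°)) -> North
Final: North

Answer: Final heading: North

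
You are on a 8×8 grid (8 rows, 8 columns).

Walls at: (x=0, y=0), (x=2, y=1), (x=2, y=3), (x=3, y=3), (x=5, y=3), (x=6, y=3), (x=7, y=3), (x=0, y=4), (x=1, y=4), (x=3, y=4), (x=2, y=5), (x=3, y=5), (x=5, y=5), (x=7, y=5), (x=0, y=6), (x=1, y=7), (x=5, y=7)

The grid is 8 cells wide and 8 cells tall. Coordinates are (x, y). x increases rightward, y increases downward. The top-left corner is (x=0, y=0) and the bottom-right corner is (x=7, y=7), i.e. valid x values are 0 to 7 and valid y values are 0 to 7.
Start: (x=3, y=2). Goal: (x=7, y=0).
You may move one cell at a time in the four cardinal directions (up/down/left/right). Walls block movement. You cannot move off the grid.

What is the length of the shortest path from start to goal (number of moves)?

BFS from (x=3, y=2) until reaching (x=7, y=0):
  Distance 0: (x=3, y=2)
  Distance 1: (x=3, y=1), (x=2, y=2), (x=4, y=2)
  Distance 2: (x=3, y=0), (x=4, y=1), (x=1, y=2), (x=5, y=2), (x=4, y=3)
  Distance 3: (x=2, y=0), (x=4, y=0), (x=1, y=1), (x=5, y=1), (x=0, y=2), (x=6, y=2), (x=1, y=3), (x=4, y=4)
  Distance 4: (x=1, y=0), (x=5, y=0), (x=0, y=1), (x=6, y=1), (x=7, y=2), (x=0, y=3), (x=5, y=4), (x=4, y=5)
  Distance 5: (x=6, y=0), (x=7, y=1), (x=6, y=4), (x=4, y=6)
  Distance 6: (x=7, y=0), (x=7, y=4), (x=6, y=5), (x=3, y=6), (x=5, y=6), (x=4, y=7)  <- goal reached here
One shortest path (6 moves): (x=3, y=2) -> (x=4, y=2) -> (x=5, y=2) -> (x=6, y=2) -> (x=7, y=2) -> (x=7, y=1) -> (x=7, y=0)

Answer: Shortest path length: 6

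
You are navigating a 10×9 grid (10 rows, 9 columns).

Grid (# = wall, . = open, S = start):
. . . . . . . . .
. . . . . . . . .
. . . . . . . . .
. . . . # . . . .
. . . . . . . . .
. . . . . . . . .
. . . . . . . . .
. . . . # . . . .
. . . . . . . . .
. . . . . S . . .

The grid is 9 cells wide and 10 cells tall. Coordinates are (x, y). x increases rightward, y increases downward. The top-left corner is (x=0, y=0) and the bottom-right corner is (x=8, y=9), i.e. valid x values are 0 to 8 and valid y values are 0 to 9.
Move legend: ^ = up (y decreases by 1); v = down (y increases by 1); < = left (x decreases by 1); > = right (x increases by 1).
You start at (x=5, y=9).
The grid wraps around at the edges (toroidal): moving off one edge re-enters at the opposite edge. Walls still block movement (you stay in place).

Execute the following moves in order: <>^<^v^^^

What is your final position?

Answer: Final position: (x=4, y=8)

Derivation:
Start: (x=5, y=9)
  < (left): (x=5, y=9) -> (x=4, y=9)
  > (right): (x=4, y=9) -> (x=5, y=9)
  ^ (up): (x=5, y=9) -> (x=5, y=8)
  < (left): (x=5, y=8) -> (x=4, y=8)
  ^ (up): blocked, stay at (x=4, y=8)
  v (down): (x=4, y=8) -> (x=4, y=9)
  ^ (up): (x=4, y=9) -> (x=4, y=8)
  ^ (up): blocked, stay at (x=4, y=8)
  ^ (up): blocked, stay at (x=4, y=8)
Final: (x=4, y=8)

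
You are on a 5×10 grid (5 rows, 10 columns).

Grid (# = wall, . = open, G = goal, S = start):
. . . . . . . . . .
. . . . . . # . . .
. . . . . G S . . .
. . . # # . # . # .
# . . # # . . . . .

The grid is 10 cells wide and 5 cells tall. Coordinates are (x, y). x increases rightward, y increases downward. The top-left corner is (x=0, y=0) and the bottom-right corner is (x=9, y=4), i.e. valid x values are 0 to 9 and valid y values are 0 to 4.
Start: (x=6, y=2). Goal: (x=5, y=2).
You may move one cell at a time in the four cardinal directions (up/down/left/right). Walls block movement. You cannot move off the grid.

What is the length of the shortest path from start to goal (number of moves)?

Answer: Shortest path length: 1

Derivation:
BFS from (x=6, y=2) until reaching (x=5, y=2):
  Distance 0: (x=6, y=2)
  Distance 1: (x=5, y=2), (x=7, y=2)  <- goal reached here
One shortest path (1 moves): (x=6, y=2) -> (x=5, y=2)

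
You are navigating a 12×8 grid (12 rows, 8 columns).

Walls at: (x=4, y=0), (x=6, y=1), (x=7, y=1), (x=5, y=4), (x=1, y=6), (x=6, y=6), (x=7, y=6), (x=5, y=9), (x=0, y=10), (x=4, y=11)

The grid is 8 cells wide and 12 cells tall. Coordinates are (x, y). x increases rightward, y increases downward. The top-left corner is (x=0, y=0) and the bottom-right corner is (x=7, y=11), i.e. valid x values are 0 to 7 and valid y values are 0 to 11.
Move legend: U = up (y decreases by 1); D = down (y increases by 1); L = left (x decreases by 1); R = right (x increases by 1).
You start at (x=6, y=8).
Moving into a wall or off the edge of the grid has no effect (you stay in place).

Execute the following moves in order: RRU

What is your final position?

Start: (x=6, y=8)
  R (right): (x=6, y=8) -> (x=7, y=8)
  R (right): blocked, stay at (x=7, y=8)
  U (up): (x=7, y=8) -> (x=7, y=7)
Final: (x=7, y=7)

Answer: Final position: (x=7, y=7)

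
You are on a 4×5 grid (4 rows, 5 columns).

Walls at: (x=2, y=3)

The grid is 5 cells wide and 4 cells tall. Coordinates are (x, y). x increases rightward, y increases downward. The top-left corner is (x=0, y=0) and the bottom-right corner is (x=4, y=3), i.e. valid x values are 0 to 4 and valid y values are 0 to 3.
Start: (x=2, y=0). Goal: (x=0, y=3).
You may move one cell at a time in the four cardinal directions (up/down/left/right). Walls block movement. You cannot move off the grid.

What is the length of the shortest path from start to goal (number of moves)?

BFS from (x=2, y=0) until reaching (x=0, y=3):
  Distance 0: (x=2, y=0)
  Distance 1: (x=1, y=0), (x=3, y=0), (x=2, y=1)
  Distance 2: (x=0, y=0), (x=4, y=0), (x=1, y=1), (x=3, y=1), (x=2, y=2)
  Distance 3: (x=0, y=1), (x=4, y=1), (x=1, y=2), (x=3, y=2)
  Distance 4: (x=0, y=2), (x=4, y=2), (x=1, y=3), (x=3, y=3)
  Distance 5: (x=0, y=3), (x=4, y=3)  <- goal reached here
One shortest path (5 moves): (x=2, y=0) -> (x=1, y=0) -> (x=0, y=0) -> (x=0, y=1) -> (x=0, y=2) -> (x=0, y=3)

Answer: Shortest path length: 5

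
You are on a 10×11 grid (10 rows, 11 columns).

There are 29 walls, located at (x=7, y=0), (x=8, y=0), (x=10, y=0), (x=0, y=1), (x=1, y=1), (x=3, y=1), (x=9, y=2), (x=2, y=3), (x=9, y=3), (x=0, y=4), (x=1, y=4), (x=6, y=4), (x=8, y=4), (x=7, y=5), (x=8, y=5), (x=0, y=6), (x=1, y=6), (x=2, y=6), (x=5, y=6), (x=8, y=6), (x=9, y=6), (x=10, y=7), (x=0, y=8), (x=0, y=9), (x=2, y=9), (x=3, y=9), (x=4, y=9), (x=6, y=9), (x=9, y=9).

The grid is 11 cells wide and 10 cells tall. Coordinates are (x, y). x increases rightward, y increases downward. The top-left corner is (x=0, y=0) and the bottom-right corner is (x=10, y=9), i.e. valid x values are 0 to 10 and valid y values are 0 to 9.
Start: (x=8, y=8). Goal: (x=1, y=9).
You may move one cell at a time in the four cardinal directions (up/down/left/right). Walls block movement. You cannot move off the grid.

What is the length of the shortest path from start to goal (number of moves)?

Answer: Shortest path length: 8

Derivation:
BFS from (x=8, y=8) until reaching (x=1, y=9):
  Distance 0: (x=8, y=8)
  Distance 1: (x=8, y=7), (x=7, y=8), (x=9, y=8), (x=8, y=9)
  Distance 2: (x=7, y=7), (x=9, y=7), (x=6, y=8), (x=10, y=8), (x=7, y=9)
  Distance 3: (x=7, y=6), (x=6, y=7), (x=5, y=8), (x=10, y=9)
  Distance 4: (x=6, y=6), (x=5, y=7), (x=4, y=8), (x=5, y=9)
  Distance 5: (x=6, y=5), (x=4, y=7), (x=3, y=8)
  Distance 6: (x=5, y=5), (x=4, y=6), (x=3, y=7), (x=2, y=8)
  Distance 7: (x=5, y=4), (x=4, y=5), (x=3, y=6), (x=2, y=7), (x=1, y=8)
  Distance 8: (x=5, y=3), (x=4, y=4), (x=3, y=5), (x=1, y=7), (x=1, y=9)  <- goal reached here
One shortest path (8 moves): (x=8, y=8) -> (x=7, y=8) -> (x=6, y=8) -> (x=5, y=8) -> (x=4, y=8) -> (x=3, y=8) -> (x=2, y=8) -> (x=1, y=8) -> (x=1, y=9)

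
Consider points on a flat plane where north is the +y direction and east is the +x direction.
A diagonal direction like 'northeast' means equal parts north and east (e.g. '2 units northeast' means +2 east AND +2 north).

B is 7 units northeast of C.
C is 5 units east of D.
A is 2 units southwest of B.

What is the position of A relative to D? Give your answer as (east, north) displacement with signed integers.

Place D at the origin (east=0, north=0).
  C is 5 units east of D: delta (east=+5, north=+0); C at (east=5, north=0).
  B is 7 units northeast of C: delta (east=+7, north=+7); B at (east=12, north=7).
  A is 2 units southwest of B: delta (east=-2, north=-2); A at (east=10, north=5).
Therefore A relative to D: (east=10, north=5).

Answer: A is at (east=10, north=5) relative to D.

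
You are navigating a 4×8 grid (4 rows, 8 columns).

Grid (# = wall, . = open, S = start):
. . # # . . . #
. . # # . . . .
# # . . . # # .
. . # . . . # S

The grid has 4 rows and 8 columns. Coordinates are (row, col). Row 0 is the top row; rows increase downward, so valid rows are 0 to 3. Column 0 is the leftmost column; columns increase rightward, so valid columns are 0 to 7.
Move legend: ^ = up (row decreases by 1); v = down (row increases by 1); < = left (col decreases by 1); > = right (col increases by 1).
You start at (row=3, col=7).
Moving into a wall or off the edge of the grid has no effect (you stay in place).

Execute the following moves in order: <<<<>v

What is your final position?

Answer: Final position: (row=3, col=7)

Derivation:
Start: (row=3, col=7)
  [×4]< (left): blocked, stay at (row=3, col=7)
  > (right): blocked, stay at (row=3, col=7)
  v (down): blocked, stay at (row=3, col=7)
Final: (row=3, col=7)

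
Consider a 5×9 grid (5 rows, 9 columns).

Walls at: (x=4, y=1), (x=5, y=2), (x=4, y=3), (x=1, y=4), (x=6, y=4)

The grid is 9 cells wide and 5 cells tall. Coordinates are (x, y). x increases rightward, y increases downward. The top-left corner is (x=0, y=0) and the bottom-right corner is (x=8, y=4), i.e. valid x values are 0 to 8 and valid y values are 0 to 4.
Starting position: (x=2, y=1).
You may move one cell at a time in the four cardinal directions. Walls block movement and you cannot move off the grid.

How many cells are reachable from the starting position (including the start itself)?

Answer: Reachable cells: 40

Derivation:
BFS flood-fill from (x=2, y=1):
  Distance 0: (x=2, y=1)
  Distance 1: (x=2, y=0), (x=1, y=1), (x=3, y=1), (x=2, y=2)
  Distance 2: (x=1, y=0), (x=3, y=0), (x=0, y=1), (x=1, y=2), (x=3, y=2), (x=2, y=3)
  Distance 3: (x=0, y=0), (x=4, y=0), (x=0, y=2), (x=4, y=2), (x=1, y=3), (x=3, y=3), (x=2, y=4)
  Distance 4: (x=5, y=0), (x=0, y=3), (x=3, y=4)
  Distance 5: (x=6, y=0), (x=5, y=1), (x=0, y=4), (x=4, y=4)
  Distance 6: (x=7, y=0), (x=6, y=1), (x=5, y=4)
  Distance 7: (x=8, y=0), (x=7, y=1), (x=6, y=2), (x=5, y=3)
  Distance 8: (x=8, y=1), (x=7, y=2), (x=6, y=3)
  Distance 9: (x=8, y=2), (x=7, y=3)
  Distance 10: (x=8, y=3), (x=7, y=4)
  Distance 11: (x=8, y=4)
Total reachable: 40 (grid has 40 open cells total)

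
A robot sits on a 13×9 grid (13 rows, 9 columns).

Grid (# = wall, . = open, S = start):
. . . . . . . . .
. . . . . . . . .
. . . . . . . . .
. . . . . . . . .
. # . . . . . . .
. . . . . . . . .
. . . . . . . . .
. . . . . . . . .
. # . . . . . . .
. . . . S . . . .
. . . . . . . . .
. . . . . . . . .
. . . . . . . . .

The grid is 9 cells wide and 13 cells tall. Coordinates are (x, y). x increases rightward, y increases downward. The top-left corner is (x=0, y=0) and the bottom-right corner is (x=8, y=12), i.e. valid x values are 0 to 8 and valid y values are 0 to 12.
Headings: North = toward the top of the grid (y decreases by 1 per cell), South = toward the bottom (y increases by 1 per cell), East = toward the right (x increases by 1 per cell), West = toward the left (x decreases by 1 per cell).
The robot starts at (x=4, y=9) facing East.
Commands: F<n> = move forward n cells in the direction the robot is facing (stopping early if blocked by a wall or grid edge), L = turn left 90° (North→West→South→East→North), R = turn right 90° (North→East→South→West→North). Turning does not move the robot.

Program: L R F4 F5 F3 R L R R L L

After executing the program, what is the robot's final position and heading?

Start: (x=4, y=9), facing East
  L: turn left, now facing North
  R: turn right, now facing East
  F4: move forward 4, now at (x=8, y=9)
  F5: move forward 0/5 (blocked), now at (x=8, y=9)
  F3: move forward 0/3 (blocked), now at (x=8, y=9)
  R: turn right, now facing South
  L: turn left, now facing East
  R: turn right, now facing South
  R: turn right, now facing West
  L: turn left, now facing South
  L: turn left, now facing East
Final: (x=8, y=9), facing East

Answer: Final position: (x=8, y=9), facing East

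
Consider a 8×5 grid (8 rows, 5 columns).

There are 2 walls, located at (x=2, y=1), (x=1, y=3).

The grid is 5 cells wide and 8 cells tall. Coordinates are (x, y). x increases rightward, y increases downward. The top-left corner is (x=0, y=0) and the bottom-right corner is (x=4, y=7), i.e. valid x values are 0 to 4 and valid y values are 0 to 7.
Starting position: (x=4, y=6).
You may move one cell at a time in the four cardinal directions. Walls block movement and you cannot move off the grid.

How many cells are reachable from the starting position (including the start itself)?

Answer: Reachable cells: 38

Derivation:
BFS flood-fill from (x=4, y=6):
  Distance 0: (x=4, y=6)
  Distance 1: (x=4, y=5), (x=3, y=6), (x=4, y=7)
  Distance 2: (x=4, y=4), (x=3, y=5), (x=2, y=6), (x=3, y=7)
  Distance 3: (x=4, y=3), (x=3, y=4), (x=2, y=5), (x=1, y=6), (x=2, y=7)
  Distance 4: (x=4, y=2), (x=3, y=3), (x=2, y=4), (x=1, y=5), (x=0, y=6), (x=1, y=7)
  Distance 5: (x=4, y=1), (x=3, y=2), (x=2, y=3), (x=1, y=4), (x=0, y=5), (x=0, y=7)
  Distance 6: (x=4, y=0), (x=3, y=1), (x=2, y=2), (x=0, y=4)
  Distance 7: (x=3, y=0), (x=1, y=2), (x=0, y=3)
  Distance 8: (x=2, y=0), (x=1, y=1), (x=0, y=2)
  Distance 9: (x=1, y=0), (x=0, y=1)
  Distance 10: (x=0, y=0)
Total reachable: 38 (grid has 38 open cells total)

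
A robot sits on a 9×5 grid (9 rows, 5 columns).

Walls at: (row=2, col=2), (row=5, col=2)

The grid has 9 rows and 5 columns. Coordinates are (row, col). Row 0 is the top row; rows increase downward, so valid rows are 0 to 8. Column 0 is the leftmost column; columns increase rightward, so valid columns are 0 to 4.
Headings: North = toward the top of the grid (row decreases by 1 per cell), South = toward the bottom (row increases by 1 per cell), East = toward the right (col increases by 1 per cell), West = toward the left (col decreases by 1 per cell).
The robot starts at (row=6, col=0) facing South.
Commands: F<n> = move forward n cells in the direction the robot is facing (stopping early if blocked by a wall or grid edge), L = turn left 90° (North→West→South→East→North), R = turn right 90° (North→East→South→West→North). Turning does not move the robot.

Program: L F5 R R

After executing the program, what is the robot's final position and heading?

Answer: Final position: (row=6, col=4), facing West

Derivation:
Start: (row=6, col=0), facing South
  L: turn left, now facing East
  F5: move forward 4/5 (blocked), now at (row=6, col=4)
  R: turn right, now facing South
  R: turn right, now facing West
Final: (row=6, col=4), facing West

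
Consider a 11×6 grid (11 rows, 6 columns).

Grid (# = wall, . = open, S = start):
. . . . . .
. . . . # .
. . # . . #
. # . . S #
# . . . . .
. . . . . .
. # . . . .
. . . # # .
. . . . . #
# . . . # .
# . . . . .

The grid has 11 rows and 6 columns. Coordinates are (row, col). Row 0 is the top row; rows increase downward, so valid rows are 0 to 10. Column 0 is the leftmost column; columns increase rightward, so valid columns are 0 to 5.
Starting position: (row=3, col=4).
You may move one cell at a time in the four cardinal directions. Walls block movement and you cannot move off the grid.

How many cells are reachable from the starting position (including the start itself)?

BFS flood-fill from (row=3, col=4):
  Distance 0: (row=3, col=4)
  Distance 1: (row=2, col=4), (row=3, col=3), (row=4, col=4)
  Distance 2: (row=2, col=3), (row=3, col=2), (row=4, col=3), (row=4, col=5), (row=5, col=4)
  Distance 3: (row=1, col=3), (row=4, col=2), (row=5, col=3), (row=5, col=5), (row=6, col=4)
  Distance 4: (row=0, col=3), (row=1, col=2), (row=4, col=1), (row=5, col=2), (row=6, col=3), (row=6, col=5)
  Distance 5: (row=0, col=2), (row=0, col=4), (row=1, col=1), (row=5, col=1), (row=6, col=2), (row=7, col=5)
  Distance 6: (row=0, col=1), (row=0, col=5), (row=1, col=0), (row=2, col=1), (row=5, col=0), (row=7, col=2)
  Distance 7: (row=0, col=0), (row=1, col=5), (row=2, col=0), (row=6, col=0), (row=7, col=1), (row=8, col=2)
  Distance 8: (row=3, col=0), (row=7, col=0), (row=8, col=1), (row=8, col=3), (row=9, col=2)
  Distance 9: (row=8, col=0), (row=8, col=4), (row=9, col=1), (row=9, col=3), (row=10, col=2)
  Distance 10: (row=10, col=1), (row=10, col=3)
  Distance 11: (row=10, col=4)
  Distance 12: (row=10, col=5)
  Distance 13: (row=9, col=5)
Total reachable: 53 (grid has 53 open cells total)

Answer: Reachable cells: 53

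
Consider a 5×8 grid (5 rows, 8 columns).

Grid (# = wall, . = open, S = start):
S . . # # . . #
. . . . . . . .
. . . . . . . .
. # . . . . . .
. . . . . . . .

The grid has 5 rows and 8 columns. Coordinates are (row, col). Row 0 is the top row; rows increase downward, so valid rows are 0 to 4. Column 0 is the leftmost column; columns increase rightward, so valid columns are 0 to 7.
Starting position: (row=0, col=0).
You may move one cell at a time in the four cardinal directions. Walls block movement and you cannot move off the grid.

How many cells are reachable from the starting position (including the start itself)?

BFS flood-fill from (row=0, col=0):
  Distance 0: (row=0, col=0)
  Distance 1: (row=0, col=1), (row=1, col=0)
  Distance 2: (row=0, col=2), (row=1, col=1), (row=2, col=0)
  Distance 3: (row=1, col=2), (row=2, col=1), (row=3, col=0)
  Distance 4: (row=1, col=3), (row=2, col=2), (row=4, col=0)
  Distance 5: (row=1, col=4), (row=2, col=3), (row=3, col=2), (row=4, col=1)
  Distance 6: (row=1, col=5), (row=2, col=4), (row=3, col=3), (row=4, col=2)
  Distance 7: (row=0, col=5), (row=1, col=6), (row=2, col=5), (row=3, col=4), (row=4, col=3)
  Distance 8: (row=0, col=6), (row=1, col=7), (row=2, col=6), (row=3, col=5), (row=4, col=4)
  Distance 9: (row=2, col=7), (row=3, col=6), (row=4, col=5)
  Distance 10: (row=3, col=7), (row=4, col=6)
  Distance 11: (row=4, col=7)
Total reachable: 36 (grid has 36 open cells total)

Answer: Reachable cells: 36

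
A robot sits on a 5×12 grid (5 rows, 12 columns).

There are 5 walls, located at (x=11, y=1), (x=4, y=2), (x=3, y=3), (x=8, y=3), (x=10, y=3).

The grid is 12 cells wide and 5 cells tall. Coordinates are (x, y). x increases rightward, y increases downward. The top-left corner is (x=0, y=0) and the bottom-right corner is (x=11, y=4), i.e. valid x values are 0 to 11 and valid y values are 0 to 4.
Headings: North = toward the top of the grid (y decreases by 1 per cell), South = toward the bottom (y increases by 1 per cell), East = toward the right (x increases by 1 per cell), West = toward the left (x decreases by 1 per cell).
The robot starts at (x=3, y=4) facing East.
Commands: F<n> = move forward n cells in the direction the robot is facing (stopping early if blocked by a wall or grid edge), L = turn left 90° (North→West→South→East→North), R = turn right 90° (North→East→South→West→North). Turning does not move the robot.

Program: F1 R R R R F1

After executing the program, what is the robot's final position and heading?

Start: (x=3, y=4), facing East
  F1: move forward 1, now at (x=4, y=4)
  R: turn right, now facing South
  R: turn right, now facing West
  R: turn right, now facing North
  R: turn right, now facing East
  F1: move forward 1, now at (x=5, y=4)
Final: (x=5, y=4), facing East

Answer: Final position: (x=5, y=4), facing East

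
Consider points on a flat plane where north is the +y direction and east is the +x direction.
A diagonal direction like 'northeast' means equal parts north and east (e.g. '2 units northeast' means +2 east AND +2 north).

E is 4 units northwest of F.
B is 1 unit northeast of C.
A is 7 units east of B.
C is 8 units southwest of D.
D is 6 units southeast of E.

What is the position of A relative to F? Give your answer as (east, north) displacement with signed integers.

Answer: A is at (east=2, north=-9) relative to F.

Derivation:
Place F at the origin (east=0, north=0).
  E is 4 units northwest of F: delta (east=-4, north=+4); E at (east=-4, north=4).
  D is 6 units southeast of E: delta (east=+6, north=-6); D at (east=2, north=-2).
  C is 8 units southwest of D: delta (east=-8, north=-8); C at (east=-6, north=-10).
  B is 1 unit northeast of C: delta (east=+1, north=+1); B at (east=-5, north=-9).
  A is 7 units east of B: delta (east=+7, north=+0); A at (east=2, north=-9).
Therefore A relative to F: (east=2, north=-9).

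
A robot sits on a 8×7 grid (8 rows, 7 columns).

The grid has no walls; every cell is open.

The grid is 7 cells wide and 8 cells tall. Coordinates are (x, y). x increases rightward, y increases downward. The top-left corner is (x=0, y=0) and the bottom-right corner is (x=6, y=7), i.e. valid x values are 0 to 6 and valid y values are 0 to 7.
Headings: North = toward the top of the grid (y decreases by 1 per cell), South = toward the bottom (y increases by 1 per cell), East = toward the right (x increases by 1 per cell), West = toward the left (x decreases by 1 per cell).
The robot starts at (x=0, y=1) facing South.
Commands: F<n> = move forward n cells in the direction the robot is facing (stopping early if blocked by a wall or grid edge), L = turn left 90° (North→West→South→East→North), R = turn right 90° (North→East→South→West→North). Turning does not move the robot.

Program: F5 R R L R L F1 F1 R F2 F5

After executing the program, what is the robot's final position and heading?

Start: (x=0, y=1), facing South
  F5: move forward 5, now at (x=0, y=6)
  R: turn right, now facing West
  R: turn right, now facing North
  L: turn left, now facing West
  R: turn right, now facing North
  L: turn left, now facing West
  F1: move forward 0/1 (blocked), now at (x=0, y=6)
  F1: move forward 0/1 (blocked), now at (x=0, y=6)
  R: turn right, now facing North
  F2: move forward 2, now at (x=0, y=4)
  F5: move forward 4/5 (blocked), now at (x=0, y=0)
Final: (x=0, y=0), facing North

Answer: Final position: (x=0, y=0), facing North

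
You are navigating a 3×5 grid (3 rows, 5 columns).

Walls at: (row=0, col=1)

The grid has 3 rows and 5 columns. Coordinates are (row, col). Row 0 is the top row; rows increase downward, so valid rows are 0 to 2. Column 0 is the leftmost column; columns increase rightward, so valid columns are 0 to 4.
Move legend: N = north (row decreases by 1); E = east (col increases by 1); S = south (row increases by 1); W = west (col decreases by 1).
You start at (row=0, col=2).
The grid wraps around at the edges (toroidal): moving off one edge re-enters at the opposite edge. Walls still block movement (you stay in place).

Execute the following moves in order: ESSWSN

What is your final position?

Answer: Final position: (row=2, col=2)

Derivation:
Start: (row=0, col=2)
  E (east): (row=0, col=2) -> (row=0, col=3)
  S (south): (row=0, col=3) -> (row=1, col=3)
  S (south): (row=1, col=3) -> (row=2, col=3)
  W (west): (row=2, col=3) -> (row=2, col=2)
  S (south): (row=2, col=2) -> (row=0, col=2)
  N (north): (row=0, col=2) -> (row=2, col=2)
Final: (row=2, col=2)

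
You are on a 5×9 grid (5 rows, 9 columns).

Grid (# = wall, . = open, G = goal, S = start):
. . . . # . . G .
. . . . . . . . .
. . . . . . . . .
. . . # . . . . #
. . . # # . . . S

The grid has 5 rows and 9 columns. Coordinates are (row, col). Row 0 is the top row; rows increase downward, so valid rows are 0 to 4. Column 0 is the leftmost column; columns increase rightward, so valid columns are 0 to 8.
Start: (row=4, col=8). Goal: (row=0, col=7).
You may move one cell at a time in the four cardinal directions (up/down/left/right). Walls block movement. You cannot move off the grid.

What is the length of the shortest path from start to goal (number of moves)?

BFS from (row=4, col=8) until reaching (row=0, col=7):
  Distance 0: (row=4, col=8)
  Distance 1: (row=4, col=7)
  Distance 2: (row=3, col=7), (row=4, col=6)
  Distance 3: (row=2, col=7), (row=3, col=6), (row=4, col=5)
  Distance 4: (row=1, col=7), (row=2, col=6), (row=2, col=8), (row=3, col=5)
  Distance 5: (row=0, col=7), (row=1, col=6), (row=1, col=8), (row=2, col=5), (row=3, col=4)  <- goal reached here
One shortest path (5 moves): (row=4, col=8) -> (row=4, col=7) -> (row=3, col=7) -> (row=2, col=7) -> (row=1, col=7) -> (row=0, col=7)

Answer: Shortest path length: 5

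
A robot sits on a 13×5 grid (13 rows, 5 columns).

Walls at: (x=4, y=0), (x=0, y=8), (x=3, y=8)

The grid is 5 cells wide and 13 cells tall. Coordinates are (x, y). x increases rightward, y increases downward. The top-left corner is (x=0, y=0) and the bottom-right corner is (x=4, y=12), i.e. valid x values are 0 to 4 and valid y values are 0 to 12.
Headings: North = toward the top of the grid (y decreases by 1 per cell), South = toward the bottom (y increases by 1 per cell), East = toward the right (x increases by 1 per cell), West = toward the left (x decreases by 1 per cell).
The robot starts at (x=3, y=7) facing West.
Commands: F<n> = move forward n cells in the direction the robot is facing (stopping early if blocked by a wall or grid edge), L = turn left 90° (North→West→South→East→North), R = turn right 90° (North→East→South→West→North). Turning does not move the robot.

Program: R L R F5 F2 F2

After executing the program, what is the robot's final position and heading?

Answer: Final position: (x=3, y=0), facing North

Derivation:
Start: (x=3, y=7), facing West
  R: turn right, now facing North
  L: turn left, now facing West
  R: turn right, now facing North
  F5: move forward 5, now at (x=3, y=2)
  F2: move forward 2, now at (x=3, y=0)
  F2: move forward 0/2 (blocked), now at (x=3, y=0)
Final: (x=3, y=0), facing North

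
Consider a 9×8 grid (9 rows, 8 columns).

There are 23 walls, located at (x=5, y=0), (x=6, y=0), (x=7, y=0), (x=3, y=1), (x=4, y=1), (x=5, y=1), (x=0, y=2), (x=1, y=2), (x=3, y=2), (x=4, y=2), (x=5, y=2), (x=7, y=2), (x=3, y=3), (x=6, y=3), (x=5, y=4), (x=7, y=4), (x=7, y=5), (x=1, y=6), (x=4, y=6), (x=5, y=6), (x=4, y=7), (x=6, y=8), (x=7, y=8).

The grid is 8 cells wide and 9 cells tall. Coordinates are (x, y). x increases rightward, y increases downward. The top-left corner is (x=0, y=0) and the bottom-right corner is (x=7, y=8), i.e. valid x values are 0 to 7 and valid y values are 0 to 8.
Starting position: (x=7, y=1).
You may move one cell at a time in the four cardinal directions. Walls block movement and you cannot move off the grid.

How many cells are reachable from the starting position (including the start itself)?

BFS flood-fill from (x=7, y=1):
  Distance 0: (x=7, y=1)
  Distance 1: (x=6, y=1)
  Distance 2: (x=6, y=2)
Total reachable: 3 (grid has 49 open cells total)

Answer: Reachable cells: 3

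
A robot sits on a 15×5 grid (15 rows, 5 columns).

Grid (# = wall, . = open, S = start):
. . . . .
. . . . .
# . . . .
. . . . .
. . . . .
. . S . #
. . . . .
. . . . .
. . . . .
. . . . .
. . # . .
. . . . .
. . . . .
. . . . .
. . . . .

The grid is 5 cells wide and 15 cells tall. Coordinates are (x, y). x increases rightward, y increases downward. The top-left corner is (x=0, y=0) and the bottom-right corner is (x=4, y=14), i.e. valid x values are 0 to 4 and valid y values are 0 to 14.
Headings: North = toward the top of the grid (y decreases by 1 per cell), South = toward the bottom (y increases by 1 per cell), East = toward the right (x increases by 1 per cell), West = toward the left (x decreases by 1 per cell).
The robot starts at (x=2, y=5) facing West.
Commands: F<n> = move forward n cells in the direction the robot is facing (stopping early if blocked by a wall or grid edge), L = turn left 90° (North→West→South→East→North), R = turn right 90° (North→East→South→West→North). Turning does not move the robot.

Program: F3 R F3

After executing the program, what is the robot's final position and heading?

Start: (x=2, y=5), facing West
  F3: move forward 2/3 (blocked), now at (x=0, y=5)
  R: turn right, now facing North
  F3: move forward 2/3 (blocked), now at (x=0, y=3)
Final: (x=0, y=3), facing North

Answer: Final position: (x=0, y=3), facing North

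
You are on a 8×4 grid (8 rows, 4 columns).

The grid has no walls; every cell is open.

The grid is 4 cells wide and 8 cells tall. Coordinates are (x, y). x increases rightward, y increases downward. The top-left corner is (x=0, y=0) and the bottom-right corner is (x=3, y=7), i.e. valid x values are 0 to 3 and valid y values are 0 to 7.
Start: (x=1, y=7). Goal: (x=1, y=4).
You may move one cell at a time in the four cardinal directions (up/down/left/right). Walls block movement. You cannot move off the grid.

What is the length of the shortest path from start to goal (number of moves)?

Answer: Shortest path length: 3

Derivation:
BFS from (x=1, y=7) until reaching (x=1, y=4):
  Distance 0: (x=1, y=7)
  Distance 1: (x=1, y=6), (x=0, y=7), (x=2, y=7)
  Distance 2: (x=1, y=5), (x=0, y=6), (x=2, y=6), (x=3, y=7)
  Distance 3: (x=1, y=4), (x=0, y=5), (x=2, y=5), (x=3, y=6)  <- goal reached here
One shortest path (3 moves): (x=1, y=7) -> (x=1, y=6) -> (x=1, y=5) -> (x=1, y=4)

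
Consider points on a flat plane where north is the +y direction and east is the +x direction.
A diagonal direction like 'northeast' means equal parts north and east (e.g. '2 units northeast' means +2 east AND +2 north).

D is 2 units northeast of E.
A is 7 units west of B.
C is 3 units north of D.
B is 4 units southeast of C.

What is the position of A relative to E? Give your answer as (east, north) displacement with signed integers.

Place E at the origin (east=0, north=0).
  D is 2 units northeast of E: delta (east=+2, north=+2); D at (east=2, north=2).
  C is 3 units north of D: delta (east=+0, north=+3); C at (east=2, north=5).
  B is 4 units southeast of C: delta (east=+4, north=-4); B at (east=6, north=1).
  A is 7 units west of B: delta (east=-7, north=+0); A at (east=-1, north=1).
Therefore A relative to E: (east=-1, north=1).

Answer: A is at (east=-1, north=1) relative to E.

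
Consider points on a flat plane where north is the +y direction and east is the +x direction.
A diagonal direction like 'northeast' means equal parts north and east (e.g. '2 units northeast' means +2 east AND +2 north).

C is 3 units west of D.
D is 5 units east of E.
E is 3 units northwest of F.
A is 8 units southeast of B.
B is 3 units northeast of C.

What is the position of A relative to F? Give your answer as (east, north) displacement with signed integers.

Place F at the origin (east=0, north=0).
  E is 3 units northwest of F: delta (east=-3, north=+3); E at (east=-3, north=3).
  D is 5 units east of E: delta (east=+5, north=+0); D at (east=2, north=3).
  C is 3 units west of D: delta (east=-3, north=+0); C at (east=-1, north=3).
  B is 3 units northeast of C: delta (east=+3, north=+3); B at (east=2, north=6).
  A is 8 units southeast of B: delta (east=+8, north=-8); A at (east=10, north=-2).
Therefore A relative to F: (east=10, north=-2).

Answer: A is at (east=10, north=-2) relative to F.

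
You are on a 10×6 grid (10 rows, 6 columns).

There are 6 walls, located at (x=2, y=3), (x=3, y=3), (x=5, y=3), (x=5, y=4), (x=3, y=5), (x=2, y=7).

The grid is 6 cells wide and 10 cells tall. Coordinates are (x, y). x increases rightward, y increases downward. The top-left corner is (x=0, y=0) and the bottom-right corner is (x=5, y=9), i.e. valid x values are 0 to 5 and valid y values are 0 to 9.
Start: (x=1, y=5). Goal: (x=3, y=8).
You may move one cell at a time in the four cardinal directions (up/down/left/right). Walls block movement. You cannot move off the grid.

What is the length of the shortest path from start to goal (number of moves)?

BFS from (x=1, y=5) until reaching (x=3, y=8):
  Distance 0: (x=1, y=5)
  Distance 1: (x=1, y=4), (x=0, y=5), (x=2, y=5), (x=1, y=6)
  Distance 2: (x=1, y=3), (x=0, y=4), (x=2, y=4), (x=0, y=6), (x=2, y=6), (x=1, y=7)
  Distance 3: (x=1, y=2), (x=0, y=3), (x=3, y=4), (x=3, y=6), (x=0, y=7), (x=1, y=8)
  Distance 4: (x=1, y=1), (x=0, y=2), (x=2, y=2), (x=4, y=4), (x=4, y=6), (x=3, y=7), (x=0, y=8), (x=2, y=8), (x=1, y=9)
  Distance 5: (x=1, y=0), (x=0, y=1), (x=2, y=1), (x=3, y=2), (x=4, y=3), (x=4, y=5), (x=5, y=6), (x=4, y=7), (x=3, y=8), (x=0, y=9), (x=2, y=9)  <- goal reached here
One shortest path (5 moves): (x=1, y=5) -> (x=2, y=5) -> (x=2, y=6) -> (x=3, y=6) -> (x=3, y=7) -> (x=3, y=8)

Answer: Shortest path length: 5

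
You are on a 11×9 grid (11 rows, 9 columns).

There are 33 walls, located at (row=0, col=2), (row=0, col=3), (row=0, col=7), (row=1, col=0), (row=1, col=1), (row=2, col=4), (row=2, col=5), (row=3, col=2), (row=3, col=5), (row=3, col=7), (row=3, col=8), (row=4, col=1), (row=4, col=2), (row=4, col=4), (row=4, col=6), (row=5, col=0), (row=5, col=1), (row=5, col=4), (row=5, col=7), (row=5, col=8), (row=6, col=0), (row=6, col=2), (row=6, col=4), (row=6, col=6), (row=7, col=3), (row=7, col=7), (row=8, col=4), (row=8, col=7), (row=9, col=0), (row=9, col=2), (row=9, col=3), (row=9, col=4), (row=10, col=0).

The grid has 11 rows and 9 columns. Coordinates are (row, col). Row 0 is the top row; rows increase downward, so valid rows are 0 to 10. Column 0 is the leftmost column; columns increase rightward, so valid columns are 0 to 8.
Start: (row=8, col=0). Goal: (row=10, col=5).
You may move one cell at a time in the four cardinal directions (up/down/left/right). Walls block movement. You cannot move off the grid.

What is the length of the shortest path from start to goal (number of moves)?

BFS from (row=8, col=0) until reaching (row=10, col=5):
  Distance 0: (row=8, col=0)
  Distance 1: (row=7, col=0), (row=8, col=1)
  Distance 2: (row=7, col=1), (row=8, col=2), (row=9, col=1)
  Distance 3: (row=6, col=1), (row=7, col=2), (row=8, col=3), (row=10, col=1)
  Distance 4: (row=10, col=2)
  Distance 5: (row=10, col=3)
  Distance 6: (row=10, col=4)
  Distance 7: (row=10, col=5)  <- goal reached here
One shortest path (7 moves): (row=8, col=0) -> (row=8, col=1) -> (row=9, col=1) -> (row=10, col=1) -> (row=10, col=2) -> (row=10, col=3) -> (row=10, col=4) -> (row=10, col=5)

Answer: Shortest path length: 7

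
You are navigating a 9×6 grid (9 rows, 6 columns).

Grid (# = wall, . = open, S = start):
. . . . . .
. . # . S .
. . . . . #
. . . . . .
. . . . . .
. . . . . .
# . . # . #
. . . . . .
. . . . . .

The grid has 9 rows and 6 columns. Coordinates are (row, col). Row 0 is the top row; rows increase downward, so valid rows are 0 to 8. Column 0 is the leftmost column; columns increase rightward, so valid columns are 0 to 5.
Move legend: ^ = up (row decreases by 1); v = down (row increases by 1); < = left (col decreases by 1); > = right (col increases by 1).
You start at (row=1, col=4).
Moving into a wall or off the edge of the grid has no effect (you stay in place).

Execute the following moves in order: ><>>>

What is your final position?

Start: (row=1, col=4)
  > (right): (row=1, col=4) -> (row=1, col=5)
  < (left): (row=1, col=5) -> (row=1, col=4)
  > (right): (row=1, col=4) -> (row=1, col=5)
  > (right): blocked, stay at (row=1, col=5)
  > (right): blocked, stay at (row=1, col=5)
Final: (row=1, col=5)

Answer: Final position: (row=1, col=5)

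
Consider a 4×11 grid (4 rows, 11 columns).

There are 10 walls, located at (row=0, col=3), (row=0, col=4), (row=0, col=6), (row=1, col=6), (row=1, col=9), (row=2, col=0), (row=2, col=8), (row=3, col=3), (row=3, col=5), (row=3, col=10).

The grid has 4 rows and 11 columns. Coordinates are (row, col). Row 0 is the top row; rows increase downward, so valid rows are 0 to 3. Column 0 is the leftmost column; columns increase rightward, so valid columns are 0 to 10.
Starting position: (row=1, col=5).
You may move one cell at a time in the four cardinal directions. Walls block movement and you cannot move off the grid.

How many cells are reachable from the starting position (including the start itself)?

BFS flood-fill from (row=1, col=5):
  Distance 0: (row=1, col=5)
  Distance 1: (row=0, col=5), (row=1, col=4), (row=2, col=5)
  Distance 2: (row=1, col=3), (row=2, col=4), (row=2, col=6)
  Distance 3: (row=1, col=2), (row=2, col=3), (row=2, col=7), (row=3, col=4), (row=3, col=6)
  Distance 4: (row=0, col=2), (row=1, col=1), (row=1, col=7), (row=2, col=2), (row=3, col=7)
  Distance 5: (row=0, col=1), (row=0, col=7), (row=1, col=0), (row=1, col=8), (row=2, col=1), (row=3, col=2), (row=3, col=8)
  Distance 6: (row=0, col=0), (row=0, col=8), (row=3, col=1), (row=3, col=9)
  Distance 7: (row=0, col=9), (row=2, col=9), (row=3, col=0)
  Distance 8: (row=0, col=10), (row=2, col=10)
  Distance 9: (row=1, col=10)
Total reachable: 34 (grid has 34 open cells total)

Answer: Reachable cells: 34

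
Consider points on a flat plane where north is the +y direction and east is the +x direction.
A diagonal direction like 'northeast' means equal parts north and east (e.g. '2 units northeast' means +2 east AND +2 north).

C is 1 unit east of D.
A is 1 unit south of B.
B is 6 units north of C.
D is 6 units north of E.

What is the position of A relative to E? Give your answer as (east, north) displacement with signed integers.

Answer: A is at (east=1, north=11) relative to E.

Derivation:
Place E at the origin (east=0, north=0).
  D is 6 units north of E: delta (east=+0, north=+6); D at (east=0, north=6).
  C is 1 unit east of D: delta (east=+1, north=+0); C at (east=1, north=6).
  B is 6 units north of C: delta (east=+0, north=+6); B at (east=1, north=12).
  A is 1 unit south of B: delta (east=+0, north=-1); A at (east=1, north=11).
Therefore A relative to E: (east=1, north=11).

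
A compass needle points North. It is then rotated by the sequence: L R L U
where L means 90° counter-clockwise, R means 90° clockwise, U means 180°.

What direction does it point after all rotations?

Start: North
  L (left (90° counter-clockwise)) -> West
  R (right (90° clockwise)) -> North
  L (left (90° counter-clockwise)) -> West
  U (U-turn (180°)) -> East
Final: East

Answer: Final heading: East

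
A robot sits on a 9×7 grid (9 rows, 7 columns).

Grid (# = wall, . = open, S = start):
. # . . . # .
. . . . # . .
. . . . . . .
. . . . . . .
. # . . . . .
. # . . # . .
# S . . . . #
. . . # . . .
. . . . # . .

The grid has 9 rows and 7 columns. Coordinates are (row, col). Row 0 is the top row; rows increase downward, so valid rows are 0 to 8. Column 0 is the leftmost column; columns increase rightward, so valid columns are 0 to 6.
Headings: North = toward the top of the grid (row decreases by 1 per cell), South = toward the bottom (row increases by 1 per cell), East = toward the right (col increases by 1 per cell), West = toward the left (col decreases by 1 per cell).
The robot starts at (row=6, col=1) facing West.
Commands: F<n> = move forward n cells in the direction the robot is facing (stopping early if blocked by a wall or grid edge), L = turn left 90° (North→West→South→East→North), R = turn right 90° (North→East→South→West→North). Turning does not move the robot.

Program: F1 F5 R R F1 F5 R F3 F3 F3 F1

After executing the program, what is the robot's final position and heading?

Answer: Final position: (row=8, col=5), facing South

Derivation:
Start: (row=6, col=1), facing West
  F1: move forward 0/1 (blocked), now at (row=6, col=1)
  F5: move forward 0/5 (blocked), now at (row=6, col=1)
  R: turn right, now facing North
  R: turn right, now facing East
  F1: move forward 1, now at (row=6, col=2)
  F5: move forward 3/5 (blocked), now at (row=6, col=5)
  R: turn right, now facing South
  F3: move forward 2/3 (blocked), now at (row=8, col=5)
  F3: move forward 0/3 (blocked), now at (row=8, col=5)
  F3: move forward 0/3 (blocked), now at (row=8, col=5)
  F1: move forward 0/1 (blocked), now at (row=8, col=5)
Final: (row=8, col=5), facing South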